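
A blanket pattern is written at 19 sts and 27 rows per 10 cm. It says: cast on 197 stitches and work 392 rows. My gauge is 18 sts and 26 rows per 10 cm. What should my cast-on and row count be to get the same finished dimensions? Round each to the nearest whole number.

Stitches: 197 × 18/19 = 186.63 → 187.
Rows: 392 × 26/27 = 377.48 → 377.

Cast on 187 stitches; work 377 rows.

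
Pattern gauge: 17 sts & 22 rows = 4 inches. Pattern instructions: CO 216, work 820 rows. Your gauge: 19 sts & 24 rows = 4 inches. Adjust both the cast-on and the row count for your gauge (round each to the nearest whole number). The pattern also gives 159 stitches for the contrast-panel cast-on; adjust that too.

Cast on 241 stitches; work 895 rows; contrast-panel cast-on 178 stitches.

Stitches: 216 × 19/17 = 241.41 → 241.
Rows: 820 × 24/22 = 894.55 → 895.
contrast-panel cast-on: 159 × 19/17 = 177.71 → 178.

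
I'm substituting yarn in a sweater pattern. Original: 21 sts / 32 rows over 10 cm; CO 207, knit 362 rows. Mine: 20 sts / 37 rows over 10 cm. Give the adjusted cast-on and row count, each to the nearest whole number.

Stitches: 207 × 20/21 = 197.14 → 197.
Rows: 362 × 37/32 = 418.56 → 419.

Cast on 197 stitches; work 419 rows.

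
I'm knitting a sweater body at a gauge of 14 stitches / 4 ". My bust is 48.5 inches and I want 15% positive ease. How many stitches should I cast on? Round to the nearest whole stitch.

Finished = 48.5 × 1.15 = 55.77 in.
14 / 4 = 3.5 sts per inch.
55.77 × 3.5 = 195.21 sts.
→ 195 sts.

CO 195 sts.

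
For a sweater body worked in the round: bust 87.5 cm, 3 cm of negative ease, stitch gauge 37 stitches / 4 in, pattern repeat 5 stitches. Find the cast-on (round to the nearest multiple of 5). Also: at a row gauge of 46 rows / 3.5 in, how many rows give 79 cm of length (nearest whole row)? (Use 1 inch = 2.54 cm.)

Cast on 310 stitches; work 409 rows.

Finished = 87.5 − 3 = 84.5 cm.
84.5 cm × 1/2.54 = 33.27 inches.
37/4 = 9.25 sts per in; 33.27 × 9.25 = 307.73 sts.
Nearest multiple of 5 → 310.
79 cm = 31.10 inches; × 13.143 = 408.77 → 409 rows.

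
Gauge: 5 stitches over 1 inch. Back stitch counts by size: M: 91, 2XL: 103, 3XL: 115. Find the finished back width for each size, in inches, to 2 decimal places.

5/1 = 5 sts per in.
M: 91 / 5 = 18.200 → 18.20 in.
2XL: 103 / 5 = 20.600 → 20.60 in.
3XL: 115 / 5 = 23.000 → 23.00 in.

M 18.20 inches; 2XL 20.60 inches; 3XL 23.00 inches.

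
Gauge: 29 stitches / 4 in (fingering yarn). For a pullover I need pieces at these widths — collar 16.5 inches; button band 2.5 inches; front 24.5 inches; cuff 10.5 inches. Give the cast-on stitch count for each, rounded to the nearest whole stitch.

Rate = 29/4 = 7.25 sts per in.
collar: 16.5 × 7.25 = 119.62 → 120.
button band: 2.5 × 7.25 = 18.12 → 18.
front: 24.5 × 7.25 = 177.62 → 178.
cuff: 10.5 × 7.25 = 76.12 → 76.

collar 120; button band 18; front 178; cuff 76.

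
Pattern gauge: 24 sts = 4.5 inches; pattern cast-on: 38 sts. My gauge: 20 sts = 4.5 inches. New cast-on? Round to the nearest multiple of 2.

Cast on 32 stitches.

Scale factor = 20 / 24 = 0.833.
38 × 20 / 24 = 31.67 sts.
→ 32 sts.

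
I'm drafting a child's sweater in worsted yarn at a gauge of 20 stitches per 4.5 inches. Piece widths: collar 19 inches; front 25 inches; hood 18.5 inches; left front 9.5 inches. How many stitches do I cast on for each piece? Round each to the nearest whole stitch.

collar 84; front 111; hood 82; left front 42.

Rate = 20/4.5 = 4.444 sts per in.
collar: 19 × 4.444 = 84.44 → 84.
front: 25 × 4.444 = 111.11 → 111.
hood: 18.5 × 4.444 = 82.22 → 82.
left front: 9.5 × 4.444 = 42.22 → 42.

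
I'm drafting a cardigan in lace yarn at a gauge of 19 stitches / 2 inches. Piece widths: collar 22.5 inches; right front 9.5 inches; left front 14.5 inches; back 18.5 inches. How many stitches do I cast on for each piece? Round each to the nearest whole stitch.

collar 214; right front 90; left front 138; back 176.

Rate = 19/2 = 9.5 sts per in.
collar: 22.5 × 9.5 = 213.75 → 214.
right front: 9.5 × 9.5 = 90.25 → 90.
left front: 14.5 × 9.5 = 137.75 → 138.
back: 18.5 × 9.5 = 175.75 → 176.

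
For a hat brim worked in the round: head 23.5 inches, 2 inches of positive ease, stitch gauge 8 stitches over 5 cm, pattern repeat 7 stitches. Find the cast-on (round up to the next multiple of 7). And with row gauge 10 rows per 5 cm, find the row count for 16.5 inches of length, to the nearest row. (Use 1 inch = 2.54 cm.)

Cast on 105 stitches; work 84 rows.

Finished = 23.5 + 2 = 25.5 inches.
25.5 inches × 2.54 = 64.77 cm.
8/5 = 1.6 sts per cm; 64.77 × 1.6 = 103.63 sts.
Next multiple of 7 → 105.
16.5 inches = 41.91 cm; × 2 = 83.82 → 84 rows.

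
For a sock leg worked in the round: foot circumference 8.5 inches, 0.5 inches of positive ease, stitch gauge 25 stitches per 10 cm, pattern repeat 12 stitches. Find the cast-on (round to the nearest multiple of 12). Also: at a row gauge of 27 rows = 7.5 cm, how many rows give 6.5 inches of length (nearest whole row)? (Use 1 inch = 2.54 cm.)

Finished = 8.5 + 0.5 = 9 inches.
9 inches × 2.54 = 22.86 cm.
25/10 = 2.5 sts per cm; 22.86 × 2.5 = 57.15 sts.
Nearest multiple of 12 → 60.
6.5 inches = 16.51 cm; × 3.6 = 59.44 → 59 rows.

Cast on 60 stitches; work 59 rows.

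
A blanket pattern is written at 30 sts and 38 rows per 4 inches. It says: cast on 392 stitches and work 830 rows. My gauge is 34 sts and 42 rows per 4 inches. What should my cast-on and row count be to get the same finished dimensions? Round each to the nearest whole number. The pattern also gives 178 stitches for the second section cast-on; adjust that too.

Stitches: 392 × 34/30 = 444.27 → 444.
Rows: 830 × 42/38 = 917.37 → 917.
second section cast-on: 178 × 34/30 = 201.73 → 202.

Cast on 444 stitches; work 917 rows; second section cast-on 202 stitches.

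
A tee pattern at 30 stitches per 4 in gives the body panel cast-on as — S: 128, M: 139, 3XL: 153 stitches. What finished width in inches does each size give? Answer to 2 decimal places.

S 17.07 inches; M 18.53 inches; 3XL 20.40 inches.

30/4 = 7.5 sts per in.
S: 128 / 7.5 = 17.067 → 17.07 in.
M: 139 / 7.5 = 18.533 → 18.53 in.
3XL: 153 / 7.5 = 20.400 → 20.40 in.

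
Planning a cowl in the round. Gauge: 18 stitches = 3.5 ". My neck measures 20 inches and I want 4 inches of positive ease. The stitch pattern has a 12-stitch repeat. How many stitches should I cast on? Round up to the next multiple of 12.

Cast on 132 stitches.

Finished = 20 + 4 = 24 inches.
18 / 3.5 = 5.143 sts/in.
24 × 5.143 = 123.43 sts.
Next multiple of 12: 132.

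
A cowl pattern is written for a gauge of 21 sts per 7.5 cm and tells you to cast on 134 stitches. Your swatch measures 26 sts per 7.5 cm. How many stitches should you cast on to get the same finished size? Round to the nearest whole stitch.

Scale factor = 26 / 21 = 1.238.
134 × 26 / 21 = 165.90 sts.
→ 166 sts.

166 stitches.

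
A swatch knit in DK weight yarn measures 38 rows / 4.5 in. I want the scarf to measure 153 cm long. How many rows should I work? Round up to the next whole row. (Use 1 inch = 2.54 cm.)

Knit 509 rows.

153 cm = 60.24 in.
38 rows / 4.5 in = 8.444 rows per inch.
60.24 × 8.444 = 508.66 rows.
Round up → 509.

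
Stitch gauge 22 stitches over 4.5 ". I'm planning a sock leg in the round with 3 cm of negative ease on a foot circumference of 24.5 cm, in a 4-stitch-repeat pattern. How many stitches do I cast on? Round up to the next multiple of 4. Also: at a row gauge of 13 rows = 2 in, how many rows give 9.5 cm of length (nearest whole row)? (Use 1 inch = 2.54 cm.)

Cast on 44 stitches; work 24 rows.

Finished = 24.5 − 3 = 21.5 cm.
21.5 cm × 1/2.54 = 8.46 inches.
22/4.5 = 4.889 sts per in; 8.46 × 4.889 = 41.38 sts.
Next multiple of 4 → 44.
9.5 cm = 3.74 inches; × 6.5 = 24.31 → 24 rows.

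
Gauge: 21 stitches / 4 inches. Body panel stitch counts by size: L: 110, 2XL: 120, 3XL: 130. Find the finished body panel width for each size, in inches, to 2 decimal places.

21/4 = 5.25 sts per in.
L: 110 / 5.25 = 20.952 → 20.95 in.
2XL: 120 / 5.25 = 22.857 → 22.86 in.
3XL: 130 / 5.25 = 24.762 → 24.76 in.

L 20.95 inches; 2XL 22.86 inches; 3XL 24.76 inches.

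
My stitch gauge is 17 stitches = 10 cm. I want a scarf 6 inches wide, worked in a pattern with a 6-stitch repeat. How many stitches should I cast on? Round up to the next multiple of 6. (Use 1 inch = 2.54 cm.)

Cast on 30 stitches.

6 in = 6 × 2.54 = 15.24 cm.
17 / 10 = 1.7 sts/cm.
15.24 × 1.7 = 25.91 sts.
→ 30.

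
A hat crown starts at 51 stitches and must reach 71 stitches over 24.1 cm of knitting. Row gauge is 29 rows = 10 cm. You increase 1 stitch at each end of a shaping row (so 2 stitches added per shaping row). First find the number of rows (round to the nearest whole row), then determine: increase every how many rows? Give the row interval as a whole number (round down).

Increase every 7th row.

Rows = 24.1 × 2.9 = 69.9 → 70 rows.
Stitches to add: 20 → 10 shaping rows (at 2 st each).
70 / 10 = 7.00 → every 7 rows.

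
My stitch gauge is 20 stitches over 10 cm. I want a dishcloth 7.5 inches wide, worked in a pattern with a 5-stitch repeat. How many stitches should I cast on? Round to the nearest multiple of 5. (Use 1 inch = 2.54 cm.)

7.5 in = 7.5 × 2.54 = 19.05 cm.
20 / 10 = 2 sts/cm.
19.05 × 2 = 38.10 sts.
→ 40.

Cast on 40 stitches.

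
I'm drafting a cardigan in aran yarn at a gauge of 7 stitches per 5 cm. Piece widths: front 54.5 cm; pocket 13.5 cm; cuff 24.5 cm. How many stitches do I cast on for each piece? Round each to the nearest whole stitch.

Rate = 7/5 = 1.4 sts per cm.
front: 54.5 × 1.4 = 76.30 → 76.
pocket: 13.5 × 1.4 = 18.90 → 19.
cuff: 24.5 × 1.4 = 34.30 → 34.

front 76; pocket 19; cuff 34.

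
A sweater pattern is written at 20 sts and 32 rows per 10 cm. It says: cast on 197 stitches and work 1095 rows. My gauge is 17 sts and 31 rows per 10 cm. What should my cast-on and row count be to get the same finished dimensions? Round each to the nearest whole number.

Cast on 167 stitches; work 1061 rows.

Stitches: 197 × 17/20 = 167.45 → 167.
Rows: 1095 × 31/32 = 1060.78 → 1061.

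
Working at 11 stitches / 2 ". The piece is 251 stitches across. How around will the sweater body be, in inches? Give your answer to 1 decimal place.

45.6 inches.

11 stitches / 2 inch = 5.5 stitches per inch.
251 / 5.5 = 45.64 inches.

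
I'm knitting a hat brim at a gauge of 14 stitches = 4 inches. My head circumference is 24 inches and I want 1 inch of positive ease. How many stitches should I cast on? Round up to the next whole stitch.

CO 88 sts.

Finished = 24 + 1 = 25 in.
14 / 4 = 3.5 sts per inch.
25.00 × 3.5 = 87.50 sts.
→ 88 sts.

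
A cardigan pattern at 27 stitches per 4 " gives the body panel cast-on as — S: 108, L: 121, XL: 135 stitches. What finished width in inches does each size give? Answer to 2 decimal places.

27/4 = 6.75 sts per in.
S: 108 / 6.75 = 16.000 → 16.00 in.
L: 121 / 6.75 = 17.926 → 17.93 in.
XL: 135 / 6.75 = 20.000 → 20.00 in.

S 16.00 inches; L 17.93 inches; XL 20.00 inches.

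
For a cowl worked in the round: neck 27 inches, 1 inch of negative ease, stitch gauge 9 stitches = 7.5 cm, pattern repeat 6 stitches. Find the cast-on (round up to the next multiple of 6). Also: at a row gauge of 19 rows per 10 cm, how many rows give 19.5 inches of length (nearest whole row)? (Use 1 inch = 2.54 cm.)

Cast on 84 stitches; work 94 rows.

Finished = 27 − 1 = 26 inches.
26 inches × 2.54 = 66.04 cm.
9/7.5 = 1.2 sts per cm; 66.04 × 1.2 = 79.25 sts.
Next multiple of 6 → 84.
19.5 inches = 49.53 cm; × 1.9 = 94.11 → 94 rows.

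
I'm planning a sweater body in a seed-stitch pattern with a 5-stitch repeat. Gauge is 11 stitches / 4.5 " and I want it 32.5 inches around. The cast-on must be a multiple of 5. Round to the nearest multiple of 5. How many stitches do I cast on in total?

CO 80 sts.

11 / 4.5 = 2.444 sts per inch.
32.5 × 2.444 = 79.44 sts.
Nearest multiple of 5: 80.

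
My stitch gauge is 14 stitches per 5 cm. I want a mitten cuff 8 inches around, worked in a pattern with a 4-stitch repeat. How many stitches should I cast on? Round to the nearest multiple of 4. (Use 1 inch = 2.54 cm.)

8 in = 8 × 2.54 = 20.32 cm.
14 / 5 = 2.8 sts/cm.
20.32 × 2.8 = 56.90 sts.
→ 56.

CO 56 sts.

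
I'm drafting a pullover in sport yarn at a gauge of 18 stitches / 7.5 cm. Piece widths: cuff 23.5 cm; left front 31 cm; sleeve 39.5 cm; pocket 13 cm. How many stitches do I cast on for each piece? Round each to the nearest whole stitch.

Rate = 18/7.5 = 2.4 sts per cm.
cuff: 23.5 × 2.4 = 56.40 → 56.
left front: 31 × 2.4 = 74.40 → 74.
sleeve: 39.5 × 2.4 = 94.80 → 95.
pocket: 13 × 2.4 = 31.20 → 31.

cuff 56; left front 74; sleeve 95; pocket 31.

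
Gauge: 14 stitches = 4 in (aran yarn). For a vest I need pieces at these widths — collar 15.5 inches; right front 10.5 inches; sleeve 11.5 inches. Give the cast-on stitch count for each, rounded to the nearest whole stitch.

Rate = 14/4 = 3.5 sts per in.
collar: 15.5 × 3.5 = 54.25 → 54.
right front: 10.5 × 3.5 = 36.75 → 37.
sleeve: 11.5 × 3.5 = 40.25 → 40.

collar 54; right front 37; sleeve 40.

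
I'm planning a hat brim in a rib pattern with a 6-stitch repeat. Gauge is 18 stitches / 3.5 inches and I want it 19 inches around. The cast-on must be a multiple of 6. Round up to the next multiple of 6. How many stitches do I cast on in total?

18 / 3.5 = 5.143 sts per inch.
19 × 5.143 = 97.71 sts.
Next multiple of 6: 102.

CO 102 sts.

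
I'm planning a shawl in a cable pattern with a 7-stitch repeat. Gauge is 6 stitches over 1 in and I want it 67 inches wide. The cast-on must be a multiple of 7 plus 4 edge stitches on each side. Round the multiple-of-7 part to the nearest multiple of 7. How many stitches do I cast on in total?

400 stitches.

6 / 1 = 6 sts per inch.
67 × 6 = 402.00 sts.
Less 8 edge sts → 394.00 for the repeat.
Nearest multiple of 7: 392.
Add back 8 edge sts → 400.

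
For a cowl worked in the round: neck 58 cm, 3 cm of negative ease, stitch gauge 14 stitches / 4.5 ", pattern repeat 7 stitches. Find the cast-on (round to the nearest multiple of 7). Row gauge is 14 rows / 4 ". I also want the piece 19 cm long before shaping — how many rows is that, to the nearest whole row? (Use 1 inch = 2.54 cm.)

Cast on 70 stitches; work 26 rows.

Finished = 58 − 3 = 55 cm.
55 cm × 1/2.54 = 21.65 inches.
14/4.5 = 3.111 sts per in; 21.65 × 3.111 = 67.37 sts.
Nearest multiple of 7 → 70.
19 cm = 7.48 inches; × 3.5 = 26.18 → 26 rows.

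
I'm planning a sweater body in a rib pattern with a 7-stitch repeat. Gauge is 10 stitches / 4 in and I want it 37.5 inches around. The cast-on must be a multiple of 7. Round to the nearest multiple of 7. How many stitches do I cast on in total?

91 stitches.

10 / 4 = 2.5 sts per inch.
37.5 × 2.5 = 93.75 sts.
Nearest multiple of 7: 91.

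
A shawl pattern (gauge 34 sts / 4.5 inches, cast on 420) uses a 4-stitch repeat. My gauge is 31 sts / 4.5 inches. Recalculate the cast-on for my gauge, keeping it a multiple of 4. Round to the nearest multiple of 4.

420 × 31 / 34 = 382.94.
Nearest multiple of 4: 384.

384 stitches.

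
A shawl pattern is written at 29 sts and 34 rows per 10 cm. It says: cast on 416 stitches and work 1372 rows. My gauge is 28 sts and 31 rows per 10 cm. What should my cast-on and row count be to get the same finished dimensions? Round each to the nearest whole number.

Cast on 402 stitches; work 1251 rows.

Stitches: 416 × 28/29 = 401.66 → 402.
Rows: 1372 × 31/34 = 1250.94 → 1251.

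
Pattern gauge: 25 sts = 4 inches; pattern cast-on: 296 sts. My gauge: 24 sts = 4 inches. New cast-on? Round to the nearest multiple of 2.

Scale factor = 24 / 25 = 0.960.
296 × 24 / 25 = 284.16 sts.
→ 284 sts.

Cast on 284 stitches.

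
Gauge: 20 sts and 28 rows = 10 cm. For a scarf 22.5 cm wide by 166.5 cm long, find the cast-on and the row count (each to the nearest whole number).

Cast on 45 stitches and work 466 rows.

Stitch gauge = 20/10 = 2 sts/cm; 22.5 × 2 = 45.00 → 45 sts.
Row gauge = 28/10 = 2.8 rows/cm; 166.5 × 2.8 = 466.20 → 466 rows.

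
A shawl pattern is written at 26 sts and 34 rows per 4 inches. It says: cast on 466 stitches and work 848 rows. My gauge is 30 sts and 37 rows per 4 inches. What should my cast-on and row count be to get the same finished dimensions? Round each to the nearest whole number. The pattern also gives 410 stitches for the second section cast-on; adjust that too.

Stitches: 466 × 30/26 = 537.69 → 538.
Rows: 848 × 37/34 = 922.82 → 923.
second section cast-on: 410 × 30/26 = 473.08 → 473.

Cast on 538 stitches; work 923 rows; second section cast-on 473 stitches.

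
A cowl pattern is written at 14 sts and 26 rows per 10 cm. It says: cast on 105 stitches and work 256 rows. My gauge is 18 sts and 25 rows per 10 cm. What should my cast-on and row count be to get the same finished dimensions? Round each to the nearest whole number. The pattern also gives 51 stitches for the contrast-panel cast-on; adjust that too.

Stitches: 105 × 18/14 = 135.00 → 135.
Rows: 256 × 25/26 = 246.15 → 246.
contrast-panel cast-on: 51 × 18/14 = 65.57 → 66.

Cast on 135 stitches; work 246 rows; contrast-panel cast-on 66 stitches.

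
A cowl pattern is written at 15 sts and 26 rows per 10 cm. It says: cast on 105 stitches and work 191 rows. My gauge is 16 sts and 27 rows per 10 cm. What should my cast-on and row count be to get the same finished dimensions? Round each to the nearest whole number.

Stitches: 105 × 16/15 = 112.00 → 112.
Rows: 191 × 27/26 = 198.35 → 198.

Cast on 112 stitches; work 198 rows.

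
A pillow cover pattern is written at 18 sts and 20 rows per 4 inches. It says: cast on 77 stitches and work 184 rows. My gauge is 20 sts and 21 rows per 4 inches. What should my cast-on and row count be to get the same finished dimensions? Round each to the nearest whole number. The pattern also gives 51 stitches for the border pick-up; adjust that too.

Cast on 86 stitches; work 193 rows; border pick-up 57 stitches.

Stitches: 77 × 20/18 = 85.56 → 86.
Rows: 184 × 21/20 = 193.20 → 193.
border pick-up: 51 × 20/18 = 56.67 → 57.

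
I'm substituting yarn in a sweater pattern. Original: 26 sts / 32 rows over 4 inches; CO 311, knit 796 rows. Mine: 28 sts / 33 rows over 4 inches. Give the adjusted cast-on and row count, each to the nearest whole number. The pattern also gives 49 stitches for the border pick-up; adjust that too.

Cast on 335 stitches; work 821 rows; border pick-up 53 stitches.

Stitches: 311 × 28/26 = 334.92 → 335.
Rows: 796 × 33/32 = 820.88 → 821.
border pick-up: 49 × 28/26 = 52.77 → 53.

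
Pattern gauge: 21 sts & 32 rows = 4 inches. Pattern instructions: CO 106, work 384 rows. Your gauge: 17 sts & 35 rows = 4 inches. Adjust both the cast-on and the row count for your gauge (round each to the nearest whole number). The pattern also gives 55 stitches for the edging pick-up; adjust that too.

Stitches: 106 × 17/21 = 85.81 → 86.
Rows: 384 × 35/32 = 420.00 → 420.
edging pick-up: 55 × 17/21 = 44.52 → 45.

Cast on 86 stitches; work 420 rows; edging pick-up 45 stitches.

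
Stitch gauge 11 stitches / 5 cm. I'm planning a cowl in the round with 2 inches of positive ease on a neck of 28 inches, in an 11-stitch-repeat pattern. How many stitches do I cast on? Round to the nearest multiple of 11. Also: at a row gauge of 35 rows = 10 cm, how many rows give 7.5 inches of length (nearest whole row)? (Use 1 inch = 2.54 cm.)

Cast on 165 stitches; work 67 rows.

Finished = 28 + 2 = 30 inches.
30 inches × 2.54 = 76.20 cm.
11/5 = 2.2 sts per cm; 76.20 × 2.2 = 167.64 sts.
Nearest multiple of 11 → 165.
7.5 inches = 19.05 cm; × 3.5 = 66.67 → 67 rows.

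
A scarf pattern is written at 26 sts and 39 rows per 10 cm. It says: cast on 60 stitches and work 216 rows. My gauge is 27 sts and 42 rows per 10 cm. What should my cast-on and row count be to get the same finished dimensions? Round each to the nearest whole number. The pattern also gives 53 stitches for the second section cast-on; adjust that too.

Cast on 62 stitches; work 233 rows; second section cast-on 55 stitches.

Stitches: 60 × 27/26 = 62.31 → 62.
Rows: 216 × 42/39 = 232.62 → 233.
second section cast-on: 53 × 27/26 = 55.04 → 55.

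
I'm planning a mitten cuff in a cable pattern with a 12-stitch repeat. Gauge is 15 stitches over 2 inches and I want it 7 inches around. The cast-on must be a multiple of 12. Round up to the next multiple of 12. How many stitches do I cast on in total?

15 / 2 = 7.5 sts per inch.
7 × 7.5 = 52.50 sts.
Next multiple of 12: 60.

60 stitches.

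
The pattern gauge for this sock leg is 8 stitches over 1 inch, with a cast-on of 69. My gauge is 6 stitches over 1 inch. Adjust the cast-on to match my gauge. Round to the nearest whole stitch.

Scale factor = 6 / 8 = 0.750.
69 × 6 / 8 = 51.75 sts.
→ 52 sts.

52 stitches.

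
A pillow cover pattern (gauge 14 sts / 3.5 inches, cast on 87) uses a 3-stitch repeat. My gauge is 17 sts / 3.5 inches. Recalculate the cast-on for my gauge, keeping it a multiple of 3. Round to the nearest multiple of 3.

105 stitches.

87 × 17 / 14 = 105.64.
Nearest multiple of 3: 105.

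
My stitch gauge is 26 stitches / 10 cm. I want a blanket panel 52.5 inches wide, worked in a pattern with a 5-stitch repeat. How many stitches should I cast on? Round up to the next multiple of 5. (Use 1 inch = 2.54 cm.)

52.5 in = 52.5 × 2.54 = 133.35 cm.
26 / 10 = 2.6 sts/cm.
133.35 × 2.6 = 346.71 sts.
→ 350.

Cast on 350 stitches.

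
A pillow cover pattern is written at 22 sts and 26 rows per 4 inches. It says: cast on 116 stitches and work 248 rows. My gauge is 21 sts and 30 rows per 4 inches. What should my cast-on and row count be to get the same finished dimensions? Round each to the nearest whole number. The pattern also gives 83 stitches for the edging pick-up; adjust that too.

Stitches: 116 × 21/22 = 110.73 → 111.
Rows: 248 × 30/26 = 286.15 → 286.
edging pick-up: 83 × 21/22 = 79.23 → 79.

Cast on 111 stitches; work 286 rows; edging pick-up 79 stitches.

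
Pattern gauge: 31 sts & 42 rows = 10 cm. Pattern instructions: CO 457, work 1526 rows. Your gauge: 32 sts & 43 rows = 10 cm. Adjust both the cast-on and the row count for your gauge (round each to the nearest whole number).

Stitches: 457 × 32/31 = 471.74 → 472.
Rows: 1526 × 43/42 = 1562.33 → 1562.

Cast on 472 stitches; work 1562 rows.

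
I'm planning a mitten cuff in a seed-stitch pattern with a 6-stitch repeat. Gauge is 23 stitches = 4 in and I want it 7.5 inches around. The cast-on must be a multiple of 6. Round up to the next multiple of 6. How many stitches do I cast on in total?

23 / 4 = 5.75 sts per inch.
7.5 × 5.75 = 43.12 sts.
Next multiple of 6: 48.

48 stitches.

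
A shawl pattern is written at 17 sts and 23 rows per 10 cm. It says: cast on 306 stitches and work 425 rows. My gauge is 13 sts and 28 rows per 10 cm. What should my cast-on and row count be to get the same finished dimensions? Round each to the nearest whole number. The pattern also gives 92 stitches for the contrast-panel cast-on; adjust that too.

Cast on 234 stitches; work 517 rows; contrast-panel cast-on 70 stitches.

Stitches: 306 × 13/17 = 234.00 → 234.
Rows: 425 × 28/23 = 517.39 → 517.
contrast-panel cast-on: 92 × 13/17 = 70.35 → 70.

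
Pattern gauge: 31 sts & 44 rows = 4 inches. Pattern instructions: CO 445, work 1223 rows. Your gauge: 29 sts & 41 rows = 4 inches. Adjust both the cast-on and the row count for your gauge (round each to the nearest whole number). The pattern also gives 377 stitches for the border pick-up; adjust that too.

Cast on 416 stitches; work 1140 rows; border pick-up 353 stitches.

Stitches: 445 × 29/31 = 416.29 → 416.
Rows: 1223 × 41/44 = 1139.61 → 1140.
border pick-up: 377 × 29/31 = 352.68 → 353.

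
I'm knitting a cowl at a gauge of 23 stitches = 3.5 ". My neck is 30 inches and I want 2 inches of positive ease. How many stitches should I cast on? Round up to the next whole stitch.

Finished = 30 + 2 = 32 in.
23 / 3.5 = 6.571 sts per inch.
32.00 × 6.571 = 210.29 sts.
→ 211 sts.

Cast on 211 stitches.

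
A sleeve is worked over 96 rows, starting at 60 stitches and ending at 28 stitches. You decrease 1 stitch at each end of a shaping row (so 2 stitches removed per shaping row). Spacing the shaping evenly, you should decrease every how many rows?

Stitches to remove: |28 − 60| = 32.
Shaping rows needed: 32 / 2 = 16.
96 rows / 16 = every 6 rows.

Decrease every 6th row.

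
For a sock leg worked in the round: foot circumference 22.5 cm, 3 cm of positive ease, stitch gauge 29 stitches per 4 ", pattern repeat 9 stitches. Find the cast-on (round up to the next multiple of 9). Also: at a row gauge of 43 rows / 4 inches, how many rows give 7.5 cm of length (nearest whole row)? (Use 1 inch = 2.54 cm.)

Cast on 81 stitches; work 32 rows.

Finished = 22.5 + 3 = 25.5 cm.
25.5 cm × 1/2.54 = 10.04 inches.
29/4 = 7.25 sts per in; 10.04 × 7.25 = 72.79 sts.
Next multiple of 9 → 81.
7.5 cm = 2.95 inches; × 10.75 = 31.74 → 32 rows.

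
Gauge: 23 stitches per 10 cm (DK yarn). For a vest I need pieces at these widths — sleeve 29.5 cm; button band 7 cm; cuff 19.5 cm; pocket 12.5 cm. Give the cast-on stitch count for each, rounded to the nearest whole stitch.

Rate = 23/10 = 2.3 sts per cm.
sleeve: 29.5 × 2.3 = 67.85 → 68.
button band: 7 × 2.3 = 16.10 → 16.
cuff: 19.5 × 2.3 = 44.85 → 45.
pocket: 12.5 × 2.3 = 28.75 → 29.

sleeve 68; button band 16; cuff 45; pocket 29.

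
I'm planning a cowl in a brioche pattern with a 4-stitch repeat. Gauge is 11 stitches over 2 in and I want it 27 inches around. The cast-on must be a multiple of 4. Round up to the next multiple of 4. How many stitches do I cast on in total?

11 / 2 = 5.5 sts per inch.
27 × 5.5 = 148.50 sts.
Next multiple of 4: 152.

CO 152 sts.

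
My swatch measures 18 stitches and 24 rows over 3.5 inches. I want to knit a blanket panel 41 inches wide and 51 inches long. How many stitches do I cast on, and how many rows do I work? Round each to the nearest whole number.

Cast on 211 stitches and work 350 rows.

Stitch gauge = 18/3.5 = 5.143 sts/in; 41 × 5.143 = 210.86 → 211 sts.
Row gauge = 24/3.5 = 6.857 rows/in; 51 × 6.857 = 349.71 → 350 rows.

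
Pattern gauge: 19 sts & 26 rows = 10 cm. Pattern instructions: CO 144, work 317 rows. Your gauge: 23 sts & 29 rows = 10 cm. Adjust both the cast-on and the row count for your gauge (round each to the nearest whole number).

Cast on 174 stitches; work 354 rows.

Stitches: 144 × 23/19 = 174.32 → 174.
Rows: 317 × 29/26 = 353.58 → 354.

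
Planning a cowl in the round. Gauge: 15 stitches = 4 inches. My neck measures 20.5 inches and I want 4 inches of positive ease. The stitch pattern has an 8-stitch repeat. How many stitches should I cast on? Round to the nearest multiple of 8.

Finished = 20.5 + 4 = 24.5 inches.
15 / 4 = 3.75 sts/in.
24.5 × 3.75 = 91.88 sts.
Nearest multiple of 8: 88.

Cast on 88 stitches.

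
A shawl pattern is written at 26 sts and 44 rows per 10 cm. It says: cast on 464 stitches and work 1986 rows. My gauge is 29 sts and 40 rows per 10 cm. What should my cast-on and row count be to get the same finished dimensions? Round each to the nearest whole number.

Cast on 518 stitches; work 1805 rows.

Stitches: 464 × 29/26 = 517.54 → 518.
Rows: 1986 × 40/44 = 1805.45 → 1805.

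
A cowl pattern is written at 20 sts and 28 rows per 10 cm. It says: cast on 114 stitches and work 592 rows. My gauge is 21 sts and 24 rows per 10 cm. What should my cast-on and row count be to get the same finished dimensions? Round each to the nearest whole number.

Cast on 120 stitches; work 507 rows.

Stitches: 114 × 21/20 = 119.70 → 120.
Rows: 592 × 24/28 = 507.43 → 507.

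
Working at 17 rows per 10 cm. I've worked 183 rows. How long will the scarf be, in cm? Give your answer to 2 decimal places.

17 rows / 10 cm = 1.7 rows per cm.
183 / 1.7 = 107.647 cm.

107.65 cm.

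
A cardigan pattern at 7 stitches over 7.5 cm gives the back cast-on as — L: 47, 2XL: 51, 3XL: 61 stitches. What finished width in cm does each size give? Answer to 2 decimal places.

L 50.36 cm; 2XL 54.64 cm; 3XL 65.36 cm.

7/7.5 = 0.933 sts per cm.
L: 47 / 0.933 = 50.357 → 50.36 cm.
2XL: 51 / 0.933 = 54.643 → 54.64 cm.
3XL: 61 / 0.933 = 65.357 → 65.36 cm.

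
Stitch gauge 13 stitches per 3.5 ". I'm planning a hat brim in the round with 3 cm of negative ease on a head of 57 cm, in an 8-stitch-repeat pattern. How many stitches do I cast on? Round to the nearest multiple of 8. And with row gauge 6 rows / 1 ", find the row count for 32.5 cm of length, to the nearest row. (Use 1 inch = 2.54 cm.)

Cast on 80 stitches; work 77 rows.

Finished = 57 − 3 = 54 cm.
54 cm × 1/2.54 = 21.26 inches.
13/3.5 = 3.714 sts per in; 21.26 × 3.714 = 78.97 sts.
Nearest multiple of 8 → 80.
32.5 cm = 12.80 inches; × 6 = 76.77 → 77 rows.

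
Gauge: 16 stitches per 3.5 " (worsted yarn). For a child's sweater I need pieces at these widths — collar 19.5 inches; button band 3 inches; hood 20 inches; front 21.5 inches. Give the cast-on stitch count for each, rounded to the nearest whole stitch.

collar 89; button band 14; hood 91; front 98.

Rate = 16/3.5 = 4.571 sts per in.
collar: 19.5 × 4.571 = 89.14 → 89.
button band: 3 × 4.571 = 13.71 → 14.
hood: 20 × 4.571 = 91.43 → 91.
front: 21.5 × 4.571 = 98.29 → 98.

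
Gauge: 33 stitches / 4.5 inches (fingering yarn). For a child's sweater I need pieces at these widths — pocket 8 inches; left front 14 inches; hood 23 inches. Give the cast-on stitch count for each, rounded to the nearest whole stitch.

Rate = 33/4.5 = 7.333 sts per in.
pocket: 8 × 7.333 = 58.67 → 59.
left front: 14 × 7.333 = 102.67 → 103.
hood: 23 × 7.333 = 168.67 → 169.

pocket 59; left front 103; hood 169.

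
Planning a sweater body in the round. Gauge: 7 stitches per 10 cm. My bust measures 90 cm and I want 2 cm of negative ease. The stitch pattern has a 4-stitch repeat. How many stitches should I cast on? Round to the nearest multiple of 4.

Finished = 90 − 2 = 88 cm.
7 / 10 = 0.7 sts/cm.
88 × 0.7 = 61.60 sts.
Nearest multiple of 4: 60.

CO 60 sts.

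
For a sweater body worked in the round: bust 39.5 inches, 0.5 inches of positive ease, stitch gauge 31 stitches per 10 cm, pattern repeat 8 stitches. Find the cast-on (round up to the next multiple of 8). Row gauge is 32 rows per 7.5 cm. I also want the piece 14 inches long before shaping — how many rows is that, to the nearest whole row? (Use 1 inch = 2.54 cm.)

Finished = 39.5 + 0.5 = 40 inches.
40 inches × 2.54 = 101.60 cm.
31/10 = 3.1 sts per cm; 101.60 × 3.1 = 314.96 sts.
Next multiple of 8 → 320.
14 inches = 35.56 cm; × 4.267 = 151.72 → 152 rows.

Cast on 320 stitches; work 152 rows.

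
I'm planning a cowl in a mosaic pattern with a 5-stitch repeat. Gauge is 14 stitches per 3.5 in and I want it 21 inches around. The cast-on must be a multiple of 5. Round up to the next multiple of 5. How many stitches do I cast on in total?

Cast on 85 stitches.

14 / 3.5 = 4 sts per inch.
21 × 4 = 84.00 sts.
Next multiple of 5: 85.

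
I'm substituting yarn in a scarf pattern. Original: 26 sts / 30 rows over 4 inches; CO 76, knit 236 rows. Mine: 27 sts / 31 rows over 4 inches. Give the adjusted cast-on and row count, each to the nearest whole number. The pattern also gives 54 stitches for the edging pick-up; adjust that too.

Cast on 79 stitches; work 244 rows; edging pick-up 56 stitches.

Stitches: 76 × 27/26 = 78.92 → 79.
Rows: 236 × 31/30 = 243.87 → 244.
edging pick-up: 54 × 27/26 = 56.08 → 56.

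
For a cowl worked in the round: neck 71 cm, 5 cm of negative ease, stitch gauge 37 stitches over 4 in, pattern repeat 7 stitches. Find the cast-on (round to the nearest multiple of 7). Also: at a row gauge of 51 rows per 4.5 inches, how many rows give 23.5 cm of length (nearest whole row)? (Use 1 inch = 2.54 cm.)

Cast on 238 stitches; work 105 rows.

Finished = 71 − 5 = 66 cm.
66 cm × 1/2.54 = 25.98 inches.
37/4 = 9.25 sts per in; 25.98 × 9.25 = 240.35 sts.
Nearest multiple of 7 → 238.
23.5 cm = 9.25 inches; × 11.333 = 104.86 → 105 rows.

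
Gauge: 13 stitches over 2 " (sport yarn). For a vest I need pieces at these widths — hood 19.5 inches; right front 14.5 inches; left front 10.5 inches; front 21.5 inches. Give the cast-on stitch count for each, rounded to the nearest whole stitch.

Rate = 13/2 = 6.5 sts per in.
hood: 19.5 × 6.5 = 126.75 → 127.
right front: 14.5 × 6.5 = 94.25 → 94.
left front: 10.5 × 6.5 = 68.25 → 68.
front: 21.5 × 6.5 = 139.75 → 140.

hood 127; right front 94; left front 68; front 140.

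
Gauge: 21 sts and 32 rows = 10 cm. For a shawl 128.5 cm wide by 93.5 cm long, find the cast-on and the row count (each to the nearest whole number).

Cast on 270 stitches and work 299 rows.

Stitch gauge = 21/10 = 2.1 sts/cm; 128.5 × 2.1 = 269.85 → 270 sts.
Row gauge = 32/10 = 3.2 rows/cm; 93.5 × 3.2 = 299.20 → 299 rows.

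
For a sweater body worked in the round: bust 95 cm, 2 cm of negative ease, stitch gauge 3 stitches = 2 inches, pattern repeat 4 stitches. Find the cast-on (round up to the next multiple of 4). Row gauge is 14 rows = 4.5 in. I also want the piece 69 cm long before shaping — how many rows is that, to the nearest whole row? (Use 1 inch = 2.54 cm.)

Finished = 95 − 2 = 93 cm.
93 cm × 1/2.54 = 36.61 inches.
3/2 = 1.5 sts per in; 36.61 × 1.5 = 54.92 sts.
Next multiple of 4 → 56.
69 cm = 27.17 inches; × 3.111 = 84.51 → 85 rows.

Cast on 56 stitches; work 85 rows.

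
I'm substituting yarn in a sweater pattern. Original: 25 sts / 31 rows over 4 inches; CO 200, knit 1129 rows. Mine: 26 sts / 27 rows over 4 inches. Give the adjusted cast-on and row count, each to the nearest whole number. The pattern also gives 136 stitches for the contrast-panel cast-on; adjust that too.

Stitches: 200 × 26/25 = 208.00 → 208.
Rows: 1129 × 27/31 = 983.32 → 983.
contrast-panel cast-on: 136 × 26/25 = 141.44 → 141.

Cast on 208 stitches; work 983 rows; contrast-panel cast-on 141 stitches.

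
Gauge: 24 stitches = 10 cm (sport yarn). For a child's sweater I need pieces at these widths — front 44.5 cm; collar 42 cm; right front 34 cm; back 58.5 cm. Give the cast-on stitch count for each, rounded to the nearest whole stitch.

front 107; collar 101; right front 82; back 140.

Rate = 24/10 = 2.4 sts per cm.
front: 44.5 × 2.4 = 106.80 → 107.
collar: 42 × 2.4 = 100.80 → 101.
right front: 34 × 2.4 = 81.60 → 82.
back: 58.5 × 2.4 = 140.40 → 140.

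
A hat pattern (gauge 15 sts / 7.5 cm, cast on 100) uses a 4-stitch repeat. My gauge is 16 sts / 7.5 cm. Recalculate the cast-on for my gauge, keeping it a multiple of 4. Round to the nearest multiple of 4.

108 stitches.

100 × 16 / 15 = 106.67.
Nearest multiple of 4: 108.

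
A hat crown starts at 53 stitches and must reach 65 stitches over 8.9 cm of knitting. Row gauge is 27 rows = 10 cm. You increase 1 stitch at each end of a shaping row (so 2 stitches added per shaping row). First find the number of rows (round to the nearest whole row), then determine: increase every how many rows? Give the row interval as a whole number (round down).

Increase every 4th row.

Rows = 8.9 × 2.7 = 24.0 → 24 rows.
Stitches to add: 12 → 6 shaping rows (at 2 st each).
24 / 6 = 4.00 → every 4 rows.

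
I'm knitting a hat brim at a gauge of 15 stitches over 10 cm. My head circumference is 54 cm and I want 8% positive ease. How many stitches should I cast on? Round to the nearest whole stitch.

CO 87 sts.

Finished = 54 × 1.08 = 58.32 cm.
15 / 10 = 1.5 sts per cm.
58.32 × 1.5 = 87.48 sts.
→ 87 sts.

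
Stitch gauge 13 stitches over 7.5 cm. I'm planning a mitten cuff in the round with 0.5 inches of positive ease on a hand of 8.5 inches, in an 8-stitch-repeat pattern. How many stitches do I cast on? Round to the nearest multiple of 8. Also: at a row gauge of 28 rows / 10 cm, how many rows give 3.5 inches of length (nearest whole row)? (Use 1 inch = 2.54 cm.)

Finished = 8.5 + 0.5 = 9 inches.
9 inches × 2.54 = 22.86 cm.
13/7.5 = 1.733 sts per cm; 22.86 × 1.733 = 39.62 sts.
Nearest multiple of 8 → 40.
3.5 inches = 8.89 cm; × 2.8 = 24.89 → 25 rows.

Cast on 40 stitches; work 25 rows.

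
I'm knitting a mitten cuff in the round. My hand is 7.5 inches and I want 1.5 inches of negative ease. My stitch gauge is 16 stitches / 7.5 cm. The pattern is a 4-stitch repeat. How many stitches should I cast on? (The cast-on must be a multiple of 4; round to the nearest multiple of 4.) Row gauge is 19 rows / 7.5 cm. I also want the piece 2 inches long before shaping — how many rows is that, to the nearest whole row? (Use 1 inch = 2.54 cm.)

Cast on 32 stitches; work 13 rows.

Finished = 7.5 − 1.5 = 6 inches.
6 inches × 2.54 = 15.24 cm.
16/7.5 = 2.133 sts per cm; 15.24 × 2.133 = 32.51 sts.
Nearest multiple of 4 → 32.
2 inches = 5.08 cm; × 2.533 = 12.87 → 13 rows.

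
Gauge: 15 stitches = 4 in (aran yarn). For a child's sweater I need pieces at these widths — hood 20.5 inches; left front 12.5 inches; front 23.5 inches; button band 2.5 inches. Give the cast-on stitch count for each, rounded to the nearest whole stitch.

hood 77; left front 47; front 88; button band 9.

Rate = 15/4 = 3.75 sts per in.
hood: 20.5 × 3.75 = 76.88 → 77.
left front: 12.5 × 3.75 = 46.88 → 47.
front: 23.5 × 3.75 = 88.12 → 88.
button band: 2.5 × 3.75 = 9.38 → 9.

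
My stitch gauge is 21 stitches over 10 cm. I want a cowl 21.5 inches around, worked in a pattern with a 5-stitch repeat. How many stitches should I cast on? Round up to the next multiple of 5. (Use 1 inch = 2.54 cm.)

21.5 in = 21.5 × 2.54 = 54.61 cm.
21 / 10 = 2.1 sts/cm.
54.61 × 2.1 = 114.68 sts.
→ 115.

CO 115 sts.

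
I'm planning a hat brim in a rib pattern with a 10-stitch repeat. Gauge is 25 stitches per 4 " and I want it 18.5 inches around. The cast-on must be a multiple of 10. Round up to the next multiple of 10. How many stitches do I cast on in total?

25 / 4 = 6.25 sts per inch.
18.5 × 6.25 = 115.62 sts.
Next multiple of 10: 120.

Cast on 120 stitches.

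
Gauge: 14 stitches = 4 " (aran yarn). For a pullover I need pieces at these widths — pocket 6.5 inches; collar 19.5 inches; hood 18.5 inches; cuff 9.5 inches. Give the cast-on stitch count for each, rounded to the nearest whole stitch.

Rate = 14/4 = 3.5 sts per in.
pocket: 6.5 × 3.5 = 22.75 → 23.
collar: 19.5 × 3.5 = 68.25 → 68.
hood: 18.5 × 3.5 = 64.75 → 65.
cuff: 9.5 × 3.5 = 33.25 → 33.

pocket 23; collar 68; hood 65; cuff 33.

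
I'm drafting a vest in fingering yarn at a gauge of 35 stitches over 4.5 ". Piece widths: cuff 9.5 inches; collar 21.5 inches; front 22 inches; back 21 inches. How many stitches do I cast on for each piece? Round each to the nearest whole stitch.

Rate = 35/4.5 = 7.778 sts per in.
cuff: 9.5 × 7.778 = 73.89 → 74.
collar: 21.5 × 7.778 = 167.22 → 167.
front: 22 × 7.778 = 171.11 → 171.
back: 21 × 7.778 = 163.33 → 163.

cuff 74; collar 167; front 171; back 163.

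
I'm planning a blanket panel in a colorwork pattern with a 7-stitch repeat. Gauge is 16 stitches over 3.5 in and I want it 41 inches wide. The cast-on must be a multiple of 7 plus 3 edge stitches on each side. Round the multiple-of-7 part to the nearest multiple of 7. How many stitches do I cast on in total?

16 / 3.5 = 4.571 sts per inch.
41 × 4.571 = 187.43 sts.
Less 6 edge sts → 181.43 for the repeat.
Nearest multiple of 7: 182.
Add back 6 edge sts → 188.

Cast on 188 stitches.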